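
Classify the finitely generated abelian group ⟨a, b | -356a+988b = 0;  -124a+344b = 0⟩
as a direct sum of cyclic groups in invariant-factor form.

Answer: M ≅ ℤ/4 ⊕ ℤ/12

Derivation:
rank_ℚ(R)=2; free=2−2=0
SNF(R) diag = [4, 12] → torsion [4, 12]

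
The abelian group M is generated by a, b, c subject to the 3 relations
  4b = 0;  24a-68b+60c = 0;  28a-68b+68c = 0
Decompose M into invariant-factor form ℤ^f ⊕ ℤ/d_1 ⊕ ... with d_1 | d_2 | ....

rank_ℚ(R)=3; free=3−3=0
SNF(R) diag = [4, 4, 12] → torsion [4, 4, 12]

Answer: M ≅ ℤ/4 ⊕ ℤ/4 ⊕ ℤ/12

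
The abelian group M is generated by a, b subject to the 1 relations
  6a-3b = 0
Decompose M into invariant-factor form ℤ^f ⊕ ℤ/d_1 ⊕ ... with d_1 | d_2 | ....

Answer: M ≅ ℤ^1 ⊕ ℤ/3

Derivation:
rank_ℚ(R)=1; free=2−1=1
SNF(R) diag = [3] → torsion [3]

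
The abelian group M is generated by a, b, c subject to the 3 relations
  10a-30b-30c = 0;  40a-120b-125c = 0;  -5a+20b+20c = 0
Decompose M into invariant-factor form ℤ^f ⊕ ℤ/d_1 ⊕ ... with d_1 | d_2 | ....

rank_ℚ(R)=3; free=3−3=0
SNF(R) diag = [5, 5, 10] → torsion [5, 5, 10]

Answer: M ≅ ℤ/5 ⊕ ℤ/5 ⊕ ℤ/10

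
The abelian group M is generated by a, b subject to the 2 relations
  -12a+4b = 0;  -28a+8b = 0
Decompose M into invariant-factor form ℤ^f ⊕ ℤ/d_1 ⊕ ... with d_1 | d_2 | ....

rank_ℚ(R)=2; free=2−2=0
SNF(R) diag = [4, 4] → torsion [4, 4]

Answer: M ≅ ℤ/4 ⊕ ℤ/4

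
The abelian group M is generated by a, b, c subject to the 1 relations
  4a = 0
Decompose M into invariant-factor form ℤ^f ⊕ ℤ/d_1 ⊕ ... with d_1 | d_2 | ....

Answer: M ≅ ℤ^2 ⊕ ℤ/4

Derivation:
rank_ℚ(R)=1; free=3−1=2
SNF(R) diag = [4] → torsion [4]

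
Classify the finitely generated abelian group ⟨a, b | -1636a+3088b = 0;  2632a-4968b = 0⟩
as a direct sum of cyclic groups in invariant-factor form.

rank_ℚ(R)=2; free=2−2=0
SNF(R) diag = [4, 8] → torsion [4, 8]

Answer: M ≅ ℤ/4 ⊕ ℤ/8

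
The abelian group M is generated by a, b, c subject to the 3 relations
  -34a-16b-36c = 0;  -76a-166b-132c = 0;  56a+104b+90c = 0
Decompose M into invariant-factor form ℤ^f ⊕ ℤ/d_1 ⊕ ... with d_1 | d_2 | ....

rank_ℚ(R)=3; free=3−3=0
SNF(R) diag = [2, 6, 6] → torsion [2, 6, 6]

Answer: M ≅ ℤ/2 ⊕ ℤ/6 ⊕ ℤ/6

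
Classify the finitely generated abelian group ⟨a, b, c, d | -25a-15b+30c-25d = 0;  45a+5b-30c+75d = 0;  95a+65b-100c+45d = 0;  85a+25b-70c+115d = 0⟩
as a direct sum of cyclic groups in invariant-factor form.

Answer: M ≅ ℤ/5 ⊕ ℤ/10 ⊕ ℤ/10 ⊕ ℤ/20

Derivation:
rank_ℚ(R)=4; free=4−4=0
SNF(R) diag = [5, 10, 10, 20] → torsion [5, 10, 10, 20]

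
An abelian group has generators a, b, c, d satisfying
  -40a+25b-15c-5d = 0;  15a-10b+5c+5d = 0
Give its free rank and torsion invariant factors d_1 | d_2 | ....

rank_ℚ(R)=2; free=4−2=2
SNF(R) diag = [5, 5] → torsion [5, 5]

Answer: M ≅ ℤ^2 ⊕ ℤ/5 ⊕ ℤ/5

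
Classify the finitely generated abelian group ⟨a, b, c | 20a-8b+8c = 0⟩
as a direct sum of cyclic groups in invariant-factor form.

rank_ℚ(R)=1; free=3−1=2
SNF(R) diag = [4] → torsion [4]

Answer: M ≅ ℤ^2 ⊕ ℤ/4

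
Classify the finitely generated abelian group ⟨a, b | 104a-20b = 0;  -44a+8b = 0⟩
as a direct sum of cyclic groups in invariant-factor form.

rank_ℚ(R)=2; free=2−2=0
SNF(R) diag = [4, 12] → torsion [4, 12]

Answer: M ≅ ℤ/4 ⊕ ℤ/12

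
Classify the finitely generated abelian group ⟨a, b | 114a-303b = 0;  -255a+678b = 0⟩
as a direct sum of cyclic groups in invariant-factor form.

Answer: M ≅ ℤ/3 ⊕ ℤ/9

Derivation:
rank_ℚ(R)=2; free=2−2=0
SNF(R) diag = [3, 9] → torsion [3, 9]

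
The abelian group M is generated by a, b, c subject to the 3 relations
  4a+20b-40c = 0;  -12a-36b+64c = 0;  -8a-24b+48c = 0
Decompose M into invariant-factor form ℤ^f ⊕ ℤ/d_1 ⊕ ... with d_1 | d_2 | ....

Answer: M ≅ ℤ/4 ⊕ ℤ/8 ⊕ ℤ/16

Derivation:
rank_ℚ(R)=3; free=3−3=0
SNF(R) diag = [4, 8, 16] → torsion [4, 8, 16]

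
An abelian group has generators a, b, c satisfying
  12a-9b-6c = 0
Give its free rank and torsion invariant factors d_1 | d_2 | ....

Answer: M ≅ ℤ^2 ⊕ ℤ/3

Derivation:
rank_ℚ(R)=1; free=3−1=2
SNF(R) diag = [3] → torsion [3]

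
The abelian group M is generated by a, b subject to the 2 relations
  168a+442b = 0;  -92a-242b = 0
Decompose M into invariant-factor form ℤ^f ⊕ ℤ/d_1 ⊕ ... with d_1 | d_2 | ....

rank_ℚ(R)=2; free=2−2=0
SNF(R) diag = [2, 4] → torsion [2, 4]

Answer: M ≅ ℤ/2 ⊕ ℤ/4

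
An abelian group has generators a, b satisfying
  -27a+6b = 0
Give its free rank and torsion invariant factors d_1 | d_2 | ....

Answer: M ≅ ℤ^1 ⊕ ℤ/3

Derivation:
rank_ℚ(R)=1; free=2−1=1
SNF(R) diag = [3] → torsion [3]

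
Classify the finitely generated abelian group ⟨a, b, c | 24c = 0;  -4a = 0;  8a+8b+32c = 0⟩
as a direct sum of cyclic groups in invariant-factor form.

rank_ℚ(R)=3; free=3−3=0
SNF(R) diag = [4, 8, 24] → torsion [4, 8, 24]

Answer: M ≅ ℤ/4 ⊕ ℤ/8 ⊕ ℤ/24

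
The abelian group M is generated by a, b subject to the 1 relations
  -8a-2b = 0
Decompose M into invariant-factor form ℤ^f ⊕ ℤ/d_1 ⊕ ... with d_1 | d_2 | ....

rank_ℚ(R)=1; free=2−1=1
SNF(R) diag = [2] → torsion [2]

Answer: M ≅ ℤ^1 ⊕ ℤ/2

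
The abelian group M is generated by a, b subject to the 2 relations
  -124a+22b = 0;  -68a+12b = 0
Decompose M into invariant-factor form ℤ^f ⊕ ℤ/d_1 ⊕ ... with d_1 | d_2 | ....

Answer: M ≅ ℤ/2 ⊕ ℤ/4

Derivation:
rank_ℚ(R)=2; free=2−2=0
SNF(R) diag = [2, 4] → torsion [2, 4]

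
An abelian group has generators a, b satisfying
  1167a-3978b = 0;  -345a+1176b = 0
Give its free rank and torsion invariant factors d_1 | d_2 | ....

rank_ℚ(R)=2; free=2−2=0
SNF(R) diag = [3, 6] → torsion [3, 6]

Answer: M ≅ ℤ/3 ⊕ ℤ/6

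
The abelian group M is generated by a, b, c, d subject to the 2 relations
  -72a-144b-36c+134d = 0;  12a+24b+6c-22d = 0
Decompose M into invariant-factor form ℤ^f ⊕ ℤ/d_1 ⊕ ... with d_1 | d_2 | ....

Answer: M ≅ ℤ^2 ⊕ ℤ/2 ⊕ ℤ/6

Derivation:
rank_ℚ(R)=2; free=4−2=2
SNF(R) diag = [2, 6] → torsion [2, 6]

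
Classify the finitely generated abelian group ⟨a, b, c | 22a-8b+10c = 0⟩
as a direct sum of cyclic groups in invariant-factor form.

rank_ℚ(R)=1; free=3−1=2
SNF(R) diag = [2] → torsion [2]

Answer: M ≅ ℤ^2 ⊕ ℤ/2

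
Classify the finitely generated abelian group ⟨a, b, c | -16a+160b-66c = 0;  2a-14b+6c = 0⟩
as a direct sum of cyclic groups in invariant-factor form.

Answer: M ≅ ℤ^1 ⊕ ℤ/2 ⊕ ℤ/6

Derivation:
rank_ℚ(R)=2; free=3−2=1
SNF(R) diag = [2, 6] → torsion [2, 6]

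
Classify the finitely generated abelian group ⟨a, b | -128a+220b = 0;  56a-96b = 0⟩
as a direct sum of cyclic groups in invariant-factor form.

rank_ℚ(R)=2; free=2−2=0
SNF(R) diag = [4, 8] → torsion [4, 8]

Answer: M ≅ ℤ/4 ⊕ ℤ/8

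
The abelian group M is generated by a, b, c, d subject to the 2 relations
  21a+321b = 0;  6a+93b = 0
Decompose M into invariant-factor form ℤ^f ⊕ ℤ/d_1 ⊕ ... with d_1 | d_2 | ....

rank_ℚ(R)=2; free=4−2=2
SNF(R) diag = [3, 9] → torsion [3, 9]

Answer: M ≅ ℤ^2 ⊕ ℤ/3 ⊕ ℤ/9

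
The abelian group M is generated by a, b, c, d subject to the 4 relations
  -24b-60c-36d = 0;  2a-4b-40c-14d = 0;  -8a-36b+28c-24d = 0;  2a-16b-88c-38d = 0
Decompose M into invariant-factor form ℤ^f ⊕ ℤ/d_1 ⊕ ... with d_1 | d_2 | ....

Answer: M ≅ ℤ/2 ⊕ ℤ/4 ⊕ ℤ/12 ⊕ ℤ/12

Derivation:
rank_ℚ(R)=4; free=4−4=0
SNF(R) diag = [2, 4, 12, 12] → torsion [2, 4, 12, 12]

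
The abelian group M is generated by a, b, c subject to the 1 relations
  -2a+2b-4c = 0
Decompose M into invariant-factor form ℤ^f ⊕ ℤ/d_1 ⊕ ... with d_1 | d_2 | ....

rank_ℚ(R)=1; free=3−1=2
SNF(R) diag = [2] → torsion [2]

Answer: M ≅ ℤ^2 ⊕ ℤ/2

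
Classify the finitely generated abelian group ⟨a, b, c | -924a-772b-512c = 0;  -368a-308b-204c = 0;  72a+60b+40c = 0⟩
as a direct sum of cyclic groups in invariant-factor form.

Answer: M ≅ ℤ/4 ⊕ ℤ/4 ⊕ ℤ/4

Derivation:
rank_ℚ(R)=3; free=3−3=0
SNF(R) diag = [4, 4, 4] → torsion [4, 4, 4]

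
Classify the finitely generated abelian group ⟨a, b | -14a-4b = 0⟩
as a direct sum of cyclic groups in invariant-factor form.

Answer: M ≅ ℤ^1 ⊕ ℤ/2

Derivation:
rank_ℚ(R)=1; free=2−1=1
SNF(R) diag = [2] → torsion [2]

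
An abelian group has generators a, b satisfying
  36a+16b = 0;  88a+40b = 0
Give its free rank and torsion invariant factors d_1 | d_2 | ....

rank_ℚ(R)=2; free=2−2=0
SNF(R) diag = [4, 8] → torsion [4, 8]

Answer: M ≅ ℤ/4 ⊕ ℤ/8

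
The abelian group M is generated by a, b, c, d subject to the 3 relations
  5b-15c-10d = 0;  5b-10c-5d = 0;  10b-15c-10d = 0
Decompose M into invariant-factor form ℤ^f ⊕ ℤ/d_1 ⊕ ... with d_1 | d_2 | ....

Answer: M ≅ ℤ^1 ⊕ ℤ/5 ⊕ ℤ/5 ⊕ ℤ/5

Derivation:
rank_ℚ(R)=3; free=4−3=1
SNF(R) diag = [5, 5, 5] → torsion [5, 5, 5]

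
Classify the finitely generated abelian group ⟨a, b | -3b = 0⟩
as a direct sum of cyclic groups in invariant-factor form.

rank_ℚ(R)=1; free=2−1=1
SNF(R) diag = [3] → torsion [3]

Answer: M ≅ ℤ^1 ⊕ ℤ/3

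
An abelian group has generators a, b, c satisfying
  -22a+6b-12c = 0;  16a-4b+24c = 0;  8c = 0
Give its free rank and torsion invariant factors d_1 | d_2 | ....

Answer: M ≅ ℤ/2 ⊕ ℤ/4 ⊕ ℤ/8

Derivation:
rank_ℚ(R)=3; free=3−3=0
SNF(R) diag = [2, 4, 8] → torsion [2, 4, 8]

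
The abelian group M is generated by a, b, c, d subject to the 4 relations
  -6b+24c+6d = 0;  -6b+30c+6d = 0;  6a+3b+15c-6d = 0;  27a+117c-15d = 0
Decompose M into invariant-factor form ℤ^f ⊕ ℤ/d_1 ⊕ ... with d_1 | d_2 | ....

rank_ℚ(R)=4; free=4−4=0
SNF(R) diag = [3, 3, 6, 6] → torsion [3, 3, 6, 6]

Answer: M ≅ ℤ/3 ⊕ ℤ/3 ⊕ ℤ/6 ⊕ ℤ/6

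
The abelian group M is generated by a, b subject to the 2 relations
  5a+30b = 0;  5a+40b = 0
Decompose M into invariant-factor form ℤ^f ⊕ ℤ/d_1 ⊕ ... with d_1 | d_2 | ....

rank_ℚ(R)=2; free=2−2=0
SNF(R) diag = [5, 10] → torsion [5, 10]

Answer: M ≅ ℤ/5 ⊕ ℤ/10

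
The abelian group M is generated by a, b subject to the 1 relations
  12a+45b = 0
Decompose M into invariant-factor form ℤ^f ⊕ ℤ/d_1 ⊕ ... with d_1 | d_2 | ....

Answer: M ≅ ℤ^1 ⊕ ℤ/3

Derivation:
rank_ℚ(R)=1; free=2−1=1
SNF(R) diag = [3] → torsion [3]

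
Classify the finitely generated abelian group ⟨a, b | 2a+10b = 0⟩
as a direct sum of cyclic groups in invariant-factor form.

Answer: M ≅ ℤ^1 ⊕ ℤ/2

Derivation:
rank_ℚ(R)=1; free=2−1=1
SNF(R) diag = [2] → torsion [2]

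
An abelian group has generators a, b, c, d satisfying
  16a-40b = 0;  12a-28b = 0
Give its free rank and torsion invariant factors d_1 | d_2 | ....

rank_ℚ(R)=2; free=4−2=2
SNF(R) diag = [4, 8] → torsion [4, 8]

Answer: M ≅ ℤ^2 ⊕ ℤ/4 ⊕ ℤ/8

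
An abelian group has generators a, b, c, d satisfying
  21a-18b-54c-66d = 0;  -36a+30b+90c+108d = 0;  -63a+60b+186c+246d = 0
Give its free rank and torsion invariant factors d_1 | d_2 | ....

Answer: M ≅ ℤ^1 ⊕ ℤ/3 ⊕ ℤ/6 ⊕ ℤ/6

Derivation:
rank_ℚ(R)=3; free=4−3=1
SNF(R) diag = [3, 6, 6] → torsion [3, 6, 6]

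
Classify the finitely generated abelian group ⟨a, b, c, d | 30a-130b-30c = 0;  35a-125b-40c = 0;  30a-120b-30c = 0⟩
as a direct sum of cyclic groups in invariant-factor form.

Answer: M ≅ ℤ^1 ⊕ ℤ/5 ⊕ ℤ/10 ⊕ ℤ/30

Derivation:
rank_ℚ(R)=3; free=4−3=1
SNF(R) diag = [5, 10, 30] → torsion [5, 10, 30]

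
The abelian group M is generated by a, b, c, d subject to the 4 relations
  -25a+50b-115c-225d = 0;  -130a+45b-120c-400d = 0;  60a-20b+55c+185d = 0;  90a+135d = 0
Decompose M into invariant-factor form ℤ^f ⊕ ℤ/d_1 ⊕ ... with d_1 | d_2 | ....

Answer: M ≅ ℤ/5 ⊕ ℤ/5 ⊕ ℤ/15 ⊕ ℤ/45

Derivation:
rank_ℚ(R)=4; free=4−4=0
SNF(R) diag = [5, 5, 15, 45] → torsion [5, 5, 15, 45]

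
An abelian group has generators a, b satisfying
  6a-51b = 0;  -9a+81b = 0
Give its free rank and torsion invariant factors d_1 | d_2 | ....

rank_ℚ(R)=2; free=2−2=0
SNF(R) diag = [3, 9] → torsion [3, 9]

Answer: M ≅ ℤ/3 ⊕ ℤ/9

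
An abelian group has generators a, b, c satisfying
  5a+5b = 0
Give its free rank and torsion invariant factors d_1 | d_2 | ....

Answer: M ≅ ℤ^2 ⊕ ℤ/5

Derivation:
rank_ℚ(R)=1; free=3−1=2
SNF(R) diag = [5] → torsion [5]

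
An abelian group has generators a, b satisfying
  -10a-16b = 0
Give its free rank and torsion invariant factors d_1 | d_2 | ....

rank_ℚ(R)=1; free=2−1=1
SNF(R) diag = [2] → torsion [2]

Answer: M ≅ ℤ^1 ⊕ ℤ/2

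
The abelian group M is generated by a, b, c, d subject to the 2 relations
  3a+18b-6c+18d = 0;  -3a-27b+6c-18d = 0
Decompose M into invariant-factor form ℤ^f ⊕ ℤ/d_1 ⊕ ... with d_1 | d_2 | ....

Answer: M ≅ ℤ^2 ⊕ ℤ/3 ⊕ ℤ/9

Derivation:
rank_ℚ(R)=2; free=4−2=2
SNF(R) diag = [3, 9] → torsion [3, 9]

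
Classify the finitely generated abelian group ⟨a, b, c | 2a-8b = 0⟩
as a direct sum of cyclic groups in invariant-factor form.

rank_ℚ(R)=1; free=3−1=2
SNF(R) diag = [2] → torsion [2]

Answer: M ≅ ℤ^2 ⊕ ℤ/2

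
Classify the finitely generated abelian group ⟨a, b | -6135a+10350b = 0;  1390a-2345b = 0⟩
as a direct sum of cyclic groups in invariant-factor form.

rank_ℚ(R)=2; free=2−2=0
SNF(R) diag = [5, 15] → torsion [5, 15]

Answer: M ≅ ℤ/5 ⊕ ℤ/15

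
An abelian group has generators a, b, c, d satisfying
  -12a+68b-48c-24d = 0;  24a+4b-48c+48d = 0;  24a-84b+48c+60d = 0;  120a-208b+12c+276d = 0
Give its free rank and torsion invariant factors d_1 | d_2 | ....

rank_ℚ(R)=4; free=4−4=0
SNF(R) diag = [4, 12, 12, 36] → torsion [4, 12, 12, 36]

Answer: M ≅ ℤ/4 ⊕ ℤ/12 ⊕ ℤ/12 ⊕ ℤ/36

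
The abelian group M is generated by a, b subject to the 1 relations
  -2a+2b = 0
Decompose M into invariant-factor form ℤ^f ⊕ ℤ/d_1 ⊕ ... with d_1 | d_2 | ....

Answer: M ≅ ℤ^1 ⊕ ℤ/2

Derivation:
rank_ℚ(R)=1; free=2−1=1
SNF(R) diag = [2] → torsion [2]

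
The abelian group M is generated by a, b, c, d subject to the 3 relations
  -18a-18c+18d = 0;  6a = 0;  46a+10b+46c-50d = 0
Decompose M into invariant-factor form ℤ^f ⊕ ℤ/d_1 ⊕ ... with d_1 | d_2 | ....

rank_ℚ(R)=3; free=4−3=1
SNF(R) diag = [2, 6, 18] → torsion [2, 6, 18]

Answer: M ≅ ℤ^1 ⊕ ℤ/2 ⊕ ℤ/6 ⊕ ℤ/18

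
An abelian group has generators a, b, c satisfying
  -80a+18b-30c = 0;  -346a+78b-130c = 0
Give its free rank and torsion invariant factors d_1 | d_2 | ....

Answer: M ≅ ℤ^1 ⊕ ℤ/2 ⊕ ℤ/2

Derivation:
rank_ℚ(R)=2; free=3−2=1
SNF(R) diag = [2, 2] → torsion [2, 2]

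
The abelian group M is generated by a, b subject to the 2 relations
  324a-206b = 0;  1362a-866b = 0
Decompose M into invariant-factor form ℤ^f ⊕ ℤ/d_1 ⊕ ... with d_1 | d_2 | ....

rank_ℚ(R)=2; free=2−2=0
SNF(R) diag = [2, 6] → torsion [2, 6]

Answer: M ≅ ℤ/2 ⊕ ℤ/6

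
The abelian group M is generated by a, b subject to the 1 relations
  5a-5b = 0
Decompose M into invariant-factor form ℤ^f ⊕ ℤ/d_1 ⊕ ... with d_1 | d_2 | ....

rank_ℚ(R)=1; free=2−1=1
SNF(R) diag = [5] → torsion [5]

Answer: M ≅ ℤ^1 ⊕ ℤ/5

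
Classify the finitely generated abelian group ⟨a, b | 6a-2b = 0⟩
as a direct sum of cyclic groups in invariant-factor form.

rank_ℚ(R)=1; free=2−1=1
SNF(R) diag = [2] → torsion [2]

Answer: M ≅ ℤ^1 ⊕ ℤ/2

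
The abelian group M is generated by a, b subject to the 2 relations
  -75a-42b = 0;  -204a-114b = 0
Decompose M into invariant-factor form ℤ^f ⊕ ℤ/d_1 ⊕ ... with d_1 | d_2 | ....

rank_ℚ(R)=2; free=2−2=0
SNF(R) diag = [3, 6] → torsion [3, 6]

Answer: M ≅ ℤ/3 ⊕ ℤ/6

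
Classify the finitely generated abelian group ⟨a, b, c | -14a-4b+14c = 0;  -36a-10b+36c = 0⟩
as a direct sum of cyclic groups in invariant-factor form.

rank_ℚ(R)=2; free=3−2=1
SNF(R) diag = [2, 2] → torsion [2, 2]

Answer: M ≅ ℤ^1 ⊕ ℤ/2 ⊕ ℤ/2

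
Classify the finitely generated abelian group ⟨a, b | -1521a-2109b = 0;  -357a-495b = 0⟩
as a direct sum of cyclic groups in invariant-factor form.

rank_ℚ(R)=2; free=2−2=0
SNF(R) diag = [3, 6] → torsion [3, 6]

Answer: M ≅ ℤ/3 ⊕ ℤ/6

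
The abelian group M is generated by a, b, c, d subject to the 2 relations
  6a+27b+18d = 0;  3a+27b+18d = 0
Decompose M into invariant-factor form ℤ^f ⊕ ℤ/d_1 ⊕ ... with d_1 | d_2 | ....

rank_ℚ(R)=2; free=4−2=2
SNF(R) diag = [3, 9] → torsion [3, 9]

Answer: M ≅ ℤ^2 ⊕ ℤ/3 ⊕ ℤ/9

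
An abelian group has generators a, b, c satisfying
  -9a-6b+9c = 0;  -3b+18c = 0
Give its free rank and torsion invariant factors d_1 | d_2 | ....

rank_ℚ(R)=2; free=3−2=1
SNF(R) diag = [3, 9] → torsion [3, 9]

Answer: M ≅ ℤ^1 ⊕ ℤ/3 ⊕ ℤ/9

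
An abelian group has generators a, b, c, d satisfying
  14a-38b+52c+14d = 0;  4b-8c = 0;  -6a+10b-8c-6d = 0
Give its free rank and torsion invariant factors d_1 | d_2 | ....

Answer: M ≅ ℤ^1 ⊕ ℤ/2 ⊕ ℤ/4 ⊕ ℤ/12

Derivation:
rank_ℚ(R)=3; free=4−3=1
SNF(R) diag = [2, 4, 12] → torsion [2, 4, 12]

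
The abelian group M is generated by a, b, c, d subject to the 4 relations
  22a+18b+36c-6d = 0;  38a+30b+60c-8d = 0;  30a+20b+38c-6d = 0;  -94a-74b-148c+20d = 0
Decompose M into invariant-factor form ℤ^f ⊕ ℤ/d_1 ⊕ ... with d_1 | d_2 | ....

Answer: M ≅ ℤ/2 ⊕ ℤ/2 ⊕ ℤ/2 ⊕ ℤ/4

Derivation:
rank_ℚ(R)=4; free=4−4=0
SNF(R) diag = [2, 2, 2, 4] → torsion [2, 2, 2, 4]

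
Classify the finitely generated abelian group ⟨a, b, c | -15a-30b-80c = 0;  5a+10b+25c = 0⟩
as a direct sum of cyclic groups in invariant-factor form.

rank_ℚ(R)=2; free=3−2=1
SNF(R) diag = [5, 5] → torsion [5, 5]

Answer: M ≅ ℤ^1 ⊕ ℤ/5 ⊕ ℤ/5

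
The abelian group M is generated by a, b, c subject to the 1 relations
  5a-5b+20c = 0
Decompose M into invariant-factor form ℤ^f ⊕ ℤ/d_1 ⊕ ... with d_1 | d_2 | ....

Answer: M ≅ ℤ^2 ⊕ ℤ/5

Derivation:
rank_ℚ(R)=1; free=3−1=2
SNF(R) diag = [5] → torsion [5]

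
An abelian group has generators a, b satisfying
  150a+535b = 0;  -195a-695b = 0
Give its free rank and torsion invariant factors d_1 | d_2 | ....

rank_ℚ(R)=2; free=2−2=0
SNF(R) diag = [5, 15] → torsion [5, 15]

Answer: M ≅ ℤ/5 ⊕ ℤ/15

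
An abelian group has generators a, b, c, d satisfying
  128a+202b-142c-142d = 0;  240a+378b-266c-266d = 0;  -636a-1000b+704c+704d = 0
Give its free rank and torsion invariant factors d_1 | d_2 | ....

rank_ℚ(R)=3; free=4−3=1
SNF(R) diag = [2, 4, 4] → torsion [2, 4, 4]

Answer: M ≅ ℤ^1 ⊕ ℤ/2 ⊕ ℤ/4 ⊕ ℤ/4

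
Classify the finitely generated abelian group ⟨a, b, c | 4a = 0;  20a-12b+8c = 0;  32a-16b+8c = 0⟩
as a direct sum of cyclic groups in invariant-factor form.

Answer: M ≅ ℤ/4 ⊕ ℤ/4 ⊕ ℤ/8

Derivation:
rank_ℚ(R)=3; free=3−3=0
SNF(R) diag = [4, 4, 8] → torsion [4, 4, 8]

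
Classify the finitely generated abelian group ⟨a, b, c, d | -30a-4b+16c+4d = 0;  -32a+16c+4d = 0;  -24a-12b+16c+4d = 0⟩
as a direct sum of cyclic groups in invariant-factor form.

Answer: M ≅ ℤ^1 ⊕ ℤ/2 ⊕ ℤ/4 ⊕ ℤ/4

Derivation:
rank_ℚ(R)=3; free=4−3=1
SNF(R) diag = [2, 4, 4] → torsion [2, 4, 4]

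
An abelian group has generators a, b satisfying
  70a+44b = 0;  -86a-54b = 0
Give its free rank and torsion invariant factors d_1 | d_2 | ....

Answer: M ≅ ℤ/2 ⊕ ℤ/2

Derivation:
rank_ℚ(R)=2; free=2−2=0
SNF(R) diag = [2, 2] → torsion [2, 2]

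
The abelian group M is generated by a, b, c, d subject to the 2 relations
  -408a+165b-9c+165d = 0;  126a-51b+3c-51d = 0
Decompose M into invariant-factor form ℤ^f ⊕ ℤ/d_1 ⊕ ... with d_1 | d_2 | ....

Answer: M ≅ ℤ^2 ⊕ ℤ/3 ⊕ ℤ/6

Derivation:
rank_ℚ(R)=2; free=4−2=2
SNF(R) diag = [3, 6] → torsion [3, 6]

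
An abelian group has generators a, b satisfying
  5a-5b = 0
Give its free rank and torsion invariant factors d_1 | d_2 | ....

Answer: M ≅ ℤ^1 ⊕ ℤ/5

Derivation:
rank_ℚ(R)=1; free=2−1=1
SNF(R) diag = [5] → torsion [5]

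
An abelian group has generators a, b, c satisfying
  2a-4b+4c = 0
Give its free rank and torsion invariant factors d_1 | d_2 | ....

rank_ℚ(R)=1; free=3−1=2
SNF(R) diag = [2] → torsion [2]

Answer: M ≅ ℤ^2 ⊕ ℤ/2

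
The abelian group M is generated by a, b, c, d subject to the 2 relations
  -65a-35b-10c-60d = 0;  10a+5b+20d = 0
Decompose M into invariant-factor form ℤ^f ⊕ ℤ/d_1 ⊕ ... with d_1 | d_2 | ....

Answer: M ≅ ℤ^2 ⊕ ℤ/5 ⊕ ℤ/5

Derivation:
rank_ℚ(R)=2; free=4−2=2
SNF(R) diag = [5, 5] → torsion [5, 5]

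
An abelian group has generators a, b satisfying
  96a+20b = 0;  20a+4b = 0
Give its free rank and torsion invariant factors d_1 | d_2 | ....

rank_ℚ(R)=2; free=2−2=0
SNF(R) diag = [4, 4] → torsion [4, 4]

Answer: M ≅ ℤ/4 ⊕ ℤ/4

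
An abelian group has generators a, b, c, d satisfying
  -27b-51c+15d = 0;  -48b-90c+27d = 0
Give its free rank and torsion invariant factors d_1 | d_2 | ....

Answer: M ≅ ℤ^2 ⊕ ℤ/3 ⊕ ℤ/3

Derivation:
rank_ℚ(R)=2; free=4−2=2
SNF(R) diag = [3, 3] → torsion [3, 3]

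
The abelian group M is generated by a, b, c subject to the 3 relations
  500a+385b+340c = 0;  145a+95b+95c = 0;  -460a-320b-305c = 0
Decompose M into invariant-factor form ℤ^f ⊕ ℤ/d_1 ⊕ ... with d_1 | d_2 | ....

Answer: M ≅ ℤ/5 ⊕ ℤ/15 ⊕ ℤ/45

Derivation:
rank_ℚ(R)=3; free=3−3=0
SNF(R) diag = [5, 15, 45] → torsion [5, 15, 45]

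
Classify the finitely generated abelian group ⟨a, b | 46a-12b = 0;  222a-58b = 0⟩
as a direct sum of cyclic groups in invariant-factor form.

rank_ℚ(R)=2; free=2−2=0
SNF(R) diag = [2, 2] → torsion [2, 2]

Answer: M ≅ ℤ/2 ⊕ ℤ/2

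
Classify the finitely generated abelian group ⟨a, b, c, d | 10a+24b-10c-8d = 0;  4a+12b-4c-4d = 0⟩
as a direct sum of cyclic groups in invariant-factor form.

Answer: M ≅ ℤ^2 ⊕ ℤ/2 ⊕ ℤ/4

Derivation:
rank_ℚ(R)=2; free=4−2=2
SNF(R) diag = [2, 4] → torsion [2, 4]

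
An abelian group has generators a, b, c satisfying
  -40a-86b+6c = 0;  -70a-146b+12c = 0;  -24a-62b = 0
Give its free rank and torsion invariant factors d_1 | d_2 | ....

Answer: M ≅ ℤ/2 ⊕ ℤ/2 ⊕ ℤ/6

Derivation:
rank_ℚ(R)=3; free=3−3=0
SNF(R) diag = [2, 2, 6] → torsion [2, 2, 6]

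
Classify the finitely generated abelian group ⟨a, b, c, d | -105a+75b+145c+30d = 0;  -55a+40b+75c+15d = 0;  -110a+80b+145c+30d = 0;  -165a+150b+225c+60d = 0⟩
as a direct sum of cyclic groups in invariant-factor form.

Answer: M ≅ ℤ/5 ⊕ ℤ/5 ⊕ ℤ/15 ⊕ ℤ/45

Derivation:
rank_ℚ(R)=4; free=4−4=0
SNF(R) diag = [5, 5, 15, 45] → torsion [5, 5, 15, 45]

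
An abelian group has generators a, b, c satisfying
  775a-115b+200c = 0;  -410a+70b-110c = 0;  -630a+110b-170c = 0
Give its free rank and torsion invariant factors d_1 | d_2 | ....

rank_ℚ(R)=3; free=3−3=0
SNF(R) diag = [5, 10, 20] → torsion [5, 10, 20]

Answer: M ≅ ℤ/5 ⊕ ℤ/10 ⊕ ℤ/20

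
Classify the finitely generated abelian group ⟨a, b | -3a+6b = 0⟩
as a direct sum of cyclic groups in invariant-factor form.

rank_ℚ(R)=1; free=2−1=1
SNF(R) diag = [3] → torsion [3]

Answer: M ≅ ℤ^1 ⊕ ℤ/3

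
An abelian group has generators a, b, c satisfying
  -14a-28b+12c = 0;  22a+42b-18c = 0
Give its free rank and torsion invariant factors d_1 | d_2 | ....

rank_ℚ(R)=2; free=3−2=1
SNF(R) diag = [2, 2] → torsion [2, 2]

Answer: M ≅ ℤ^1 ⊕ ℤ/2 ⊕ ℤ/2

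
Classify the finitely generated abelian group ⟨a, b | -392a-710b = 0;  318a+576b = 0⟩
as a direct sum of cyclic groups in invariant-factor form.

rank_ℚ(R)=2; free=2−2=0
SNF(R) diag = [2, 6] → torsion [2, 6]

Answer: M ≅ ℤ/2 ⊕ ℤ/6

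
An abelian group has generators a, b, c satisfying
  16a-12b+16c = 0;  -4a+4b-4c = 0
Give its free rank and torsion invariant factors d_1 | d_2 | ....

Answer: M ≅ ℤ^1 ⊕ ℤ/4 ⊕ ℤ/4

Derivation:
rank_ℚ(R)=2; free=3−2=1
SNF(R) diag = [4, 4] → torsion [4, 4]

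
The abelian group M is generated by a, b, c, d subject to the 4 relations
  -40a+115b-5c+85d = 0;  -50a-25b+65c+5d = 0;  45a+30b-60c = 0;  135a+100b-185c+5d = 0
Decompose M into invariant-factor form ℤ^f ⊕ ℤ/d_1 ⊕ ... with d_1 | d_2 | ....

Answer: M ≅ ℤ/5 ⊕ ℤ/5 ⊕ ℤ/15 ⊕ ℤ/30

Derivation:
rank_ℚ(R)=4; free=4−4=0
SNF(R) diag = [5, 5, 15, 30] → torsion [5, 5, 15, 30]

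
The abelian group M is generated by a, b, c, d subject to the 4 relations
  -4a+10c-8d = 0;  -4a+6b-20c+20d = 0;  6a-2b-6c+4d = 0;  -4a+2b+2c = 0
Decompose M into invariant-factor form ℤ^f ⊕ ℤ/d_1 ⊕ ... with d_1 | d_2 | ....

Answer: M ≅ ℤ/2 ⊕ ℤ/2 ⊕ ℤ/2 ⊕ ℤ/4

Derivation:
rank_ℚ(R)=4; free=4−4=0
SNF(R) diag = [2, 2, 2, 4] → torsion [2, 2, 2, 4]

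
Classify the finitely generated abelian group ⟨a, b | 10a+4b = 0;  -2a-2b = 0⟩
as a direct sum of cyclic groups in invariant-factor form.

Answer: M ≅ ℤ/2 ⊕ ℤ/6

Derivation:
rank_ℚ(R)=2; free=2−2=0
SNF(R) diag = [2, 6] → torsion [2, 6]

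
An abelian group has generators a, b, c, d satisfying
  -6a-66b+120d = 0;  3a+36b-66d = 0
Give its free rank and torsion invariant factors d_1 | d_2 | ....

Answer: M ≅ ℤ^2 ⊕ ℤ/3 ⊕ ℤ/6

Derivation:
rank_ℚ(R)=2; free=4−2=2
SNF(R) diag = [3, 6] → torsion [3, 6]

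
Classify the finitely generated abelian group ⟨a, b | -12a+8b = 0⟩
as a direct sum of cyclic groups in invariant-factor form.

Answer: M ≅ ℤ^1 ⊕ ℤ/4

Derivation:
rank_ℚ(R)=1; free=2−1=1
SNF(R) diag = [4] → torsion [4]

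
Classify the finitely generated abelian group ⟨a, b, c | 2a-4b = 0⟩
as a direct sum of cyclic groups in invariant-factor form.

Answer: M ≅ ℤ^2 ⊕ ℤ/2

Derivation:
rank_ℚ(R)=1; free=3−1=2
SNF(R) diag = [2] → torsion [2]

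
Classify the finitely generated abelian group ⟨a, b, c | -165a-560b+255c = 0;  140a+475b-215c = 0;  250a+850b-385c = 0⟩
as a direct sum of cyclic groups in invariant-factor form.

Answer: M ≅ ℤ/5 ⊕ ℤ/5 ⊕ ℤ/15

Derivation:
rank_ℚ(R)=3; free=3−3=0
SNF(R) diag = [5, 5, 15] → torsion [5, 5, 15]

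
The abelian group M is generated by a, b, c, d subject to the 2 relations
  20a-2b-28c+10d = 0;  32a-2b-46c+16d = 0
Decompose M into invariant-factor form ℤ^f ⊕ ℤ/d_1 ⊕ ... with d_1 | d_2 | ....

Answer: M ≅ ℤ^2 ⊕ ℤ/2 ⊕ ℤ/6

Derivation:
rank_ℚ(R)=2; free=4−2=2
SNF(R) diag = [2, 6] → torsion [2, 6]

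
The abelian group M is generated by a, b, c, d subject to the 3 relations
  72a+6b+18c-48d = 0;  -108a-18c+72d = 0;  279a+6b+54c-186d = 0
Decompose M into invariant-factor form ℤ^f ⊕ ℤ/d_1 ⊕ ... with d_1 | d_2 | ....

rank_ℚ(R)=3; free=4−3=1
SNF(R) diag = [3, 6, 18] → torsion [3, 6, 18]

Answer: M ≅ ℤ^1 ⊕ ℤ/3 ⊕ ℤ/6 ⊕ ℤ/18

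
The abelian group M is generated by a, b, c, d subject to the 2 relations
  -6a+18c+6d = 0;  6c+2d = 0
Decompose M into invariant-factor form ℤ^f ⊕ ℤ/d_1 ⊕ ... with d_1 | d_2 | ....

rank_ℚ(R)=2; free=4−2=2
SNF(R) diag = [2, 6] → torsion [2, 6]

Answer: M ≅ ℤ^2 ⊕ ℤ/2 ⊕ ℤ/6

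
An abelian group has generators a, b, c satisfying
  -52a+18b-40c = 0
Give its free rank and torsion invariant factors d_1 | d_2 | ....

Answer: M ≅ ℤ^2 ⊕ ℤ/2

Derivation:
rank_ℚ(R)=1; free=3−1=2
SNF(R) diag = [2] → torsion [2]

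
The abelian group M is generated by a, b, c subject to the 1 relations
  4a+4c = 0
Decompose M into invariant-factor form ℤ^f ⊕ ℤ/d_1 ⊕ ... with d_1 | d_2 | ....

rank_ℚ(R)=1; free=3−1=2
SNF(R) diag = [4] → torsion [4]

Answer: M ≅ ℤ^2 ⊕ ℤ/4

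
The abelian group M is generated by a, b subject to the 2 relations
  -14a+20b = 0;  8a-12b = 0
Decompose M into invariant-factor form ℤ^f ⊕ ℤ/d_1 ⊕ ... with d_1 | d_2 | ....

Answer: M ≅ ℤ/2 ⊕ ℤ/4

Derivation:
rank_ℚ(R)=2; free=2−2=0
SNF(R) diag = [2, 4] → torsion [2, 4]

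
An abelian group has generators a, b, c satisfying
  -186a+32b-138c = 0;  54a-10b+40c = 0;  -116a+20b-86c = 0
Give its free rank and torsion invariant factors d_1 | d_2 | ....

Answer: M ≅ ℤ/2 ⊕ ℤ/2 ⊕ ℤ/2

Derivation:
rank_ℚ(R)=3; free=3−3=0
SNF(R) diag = [2, 2, 2] → torsion [2, 2, 2]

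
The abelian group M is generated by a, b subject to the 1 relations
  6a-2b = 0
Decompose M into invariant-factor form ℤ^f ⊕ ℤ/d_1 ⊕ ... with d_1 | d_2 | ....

rank_ℚ(R)=1; free=2−1=1
SNF(R) diag = [2] → torsion [2]

Answer: M ≅ ℤ^1 ⊕ ℤ/2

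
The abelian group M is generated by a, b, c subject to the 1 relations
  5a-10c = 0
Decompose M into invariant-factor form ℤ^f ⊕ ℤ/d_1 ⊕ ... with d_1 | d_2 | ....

rank_ℚ(R)=1; free=3−1=2
SNF(R) diag = [5] → torsion [5]

Answer: M ≅ ℤ^2 ⊕ ℤ/5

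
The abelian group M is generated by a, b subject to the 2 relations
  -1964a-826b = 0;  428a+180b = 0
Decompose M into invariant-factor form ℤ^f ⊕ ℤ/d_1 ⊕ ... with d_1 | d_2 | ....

Answer: M ≅ ℤ/2 ⊕ ℤ/4

Derivation:
rank_ℚ(R)=2; free=2−2=0
SNF(R) diag = [2, 4] → torsion [2, 4]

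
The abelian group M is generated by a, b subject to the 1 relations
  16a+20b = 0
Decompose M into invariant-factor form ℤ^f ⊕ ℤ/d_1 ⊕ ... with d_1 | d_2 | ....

rank_ℚ(R)=1; free=2−1=1
SNF(R) diag = [4] → torsion [4]

Answer: M ≅ ℤ^1 ⊕ ℤ/4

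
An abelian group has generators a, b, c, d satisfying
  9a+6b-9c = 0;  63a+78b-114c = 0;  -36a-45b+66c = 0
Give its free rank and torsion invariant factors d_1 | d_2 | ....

Answer: M ≅ ℤ^1 ⊕ ℤ/3 ⊕ ℤ/3 ⊕ ℤ/9

Derivation:
rank_ℚ(R)=3; free=4−3=1
SNF(R) diag = [3, 3, 9] → torsion [3, 3, 9]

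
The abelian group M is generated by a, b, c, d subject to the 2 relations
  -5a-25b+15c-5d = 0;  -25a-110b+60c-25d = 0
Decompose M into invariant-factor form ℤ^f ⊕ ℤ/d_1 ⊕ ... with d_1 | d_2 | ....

Answer: M ≅ ℤ^2 ⊕ ℤ/5 ⊕ ℤ/15

Derivation:
rank_ℚ(R)=2; free=4−2=2
SNF(R) diag = [5, 15] → torsion [5, 15]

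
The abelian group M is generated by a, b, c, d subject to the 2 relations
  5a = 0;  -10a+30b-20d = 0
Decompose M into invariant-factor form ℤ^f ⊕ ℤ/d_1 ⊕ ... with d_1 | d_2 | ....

Answer: M ≅ ℤ^2 ⊕ ℤ/5 ⊕ ℤ/10

Derivation:
rank_ℚ(R)=2; free=4−2=2
SNF(R) diag = [5, 10] → torsion [5, 10]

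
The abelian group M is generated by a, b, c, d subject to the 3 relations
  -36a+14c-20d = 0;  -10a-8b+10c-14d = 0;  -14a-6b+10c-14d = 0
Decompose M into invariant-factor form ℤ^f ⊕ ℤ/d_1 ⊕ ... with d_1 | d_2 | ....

rank_ℚ(R)=3; free=4−3=1
SNF(R) diag = [2, 2, 2] → torsion [2, 2, 2]

Answer: M ≅ ℤ^1 ⊕ ℤ/2 ⊕ ℤ/2 ⊕ ℤ/2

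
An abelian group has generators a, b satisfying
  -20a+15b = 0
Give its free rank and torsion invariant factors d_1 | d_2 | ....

rank_ℚ(R)=1; free=2−1=1
SNF(R) diag = [5] → torsion [5]

Answer: M ≅ ℤ^1 ⊕ ℤ/5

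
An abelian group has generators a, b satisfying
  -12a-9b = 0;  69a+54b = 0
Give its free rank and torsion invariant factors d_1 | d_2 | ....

rank_ℚ(R)=2; free=2−2=0
SNF(R) diag = [3, 9] → torsion [3, 9]

Answer: M ≅ ℤ/3 ⊕ ℤ/9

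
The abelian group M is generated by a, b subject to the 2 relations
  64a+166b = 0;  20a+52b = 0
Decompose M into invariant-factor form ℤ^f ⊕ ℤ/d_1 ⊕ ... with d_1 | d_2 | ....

Answer: M ≅ ℤ/2 ⊕ ℤ/4

Derivation:
rank_ℚ(R)=2; free=2−2=0
SNF(R) diag = [2, 4] → torsion [2, 4]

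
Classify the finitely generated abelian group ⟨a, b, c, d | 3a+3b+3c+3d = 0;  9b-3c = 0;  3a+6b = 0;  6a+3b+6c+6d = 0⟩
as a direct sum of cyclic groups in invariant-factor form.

Answer: M ≅ ℤ/3 ⊕ ℤ/3 ⊕ ℤ/3 ⊕ ℤ/3

Derivation:
rank_ℚ(R)=4; free=4−4=0
SNF(R) diag = [3, 3, 3, 3] → torsion [3, 3, 3, 3]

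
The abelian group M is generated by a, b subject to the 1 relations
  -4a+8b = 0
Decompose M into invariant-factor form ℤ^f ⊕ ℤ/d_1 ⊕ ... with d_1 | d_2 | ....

rank_ℚ(R)=1; free=2−1=1
SNF(R) diag = [4] → torsion [4]

Answer: M ≅ ℤ^1 ⊕ ℤ/4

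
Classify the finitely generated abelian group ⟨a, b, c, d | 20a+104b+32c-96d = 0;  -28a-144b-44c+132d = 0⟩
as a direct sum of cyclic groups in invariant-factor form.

Answer: M ≅ ℤ^2 ⊕ ℤ/4 ⊕ ℤ/4

Derivation:
rank_ℚ(R)=2; free=4−2=2
SNF(R) diag = [4, 4] → torsion [4, 4]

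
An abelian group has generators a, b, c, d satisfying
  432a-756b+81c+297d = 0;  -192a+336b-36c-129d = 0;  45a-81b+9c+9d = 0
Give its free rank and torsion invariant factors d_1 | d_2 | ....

rank_ℚ(R)=3; free=4−3=1
SNF(R) diag = [3, 9, 27] → torsion [3, 9, 27]

Answer: M ≅ ℤ^1 ⊕ ℤ/3 ⊕ ℤ/9 ⊕ ℤ/27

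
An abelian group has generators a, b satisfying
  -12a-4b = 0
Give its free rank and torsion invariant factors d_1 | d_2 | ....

Answer: M ≅ ℤ^1 ⊕ ℤ/4

Derivation:
rank_ℚ(R)=1; free=2−1=1
SNF(R) diag = [4] → torsion [4]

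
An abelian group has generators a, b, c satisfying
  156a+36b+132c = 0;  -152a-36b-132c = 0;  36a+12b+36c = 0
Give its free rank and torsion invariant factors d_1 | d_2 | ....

Answer: M ≅ ℤ/4 ⊕ ℤ/12 ⊕ ℤ/24

Derivation:
rank_ℚ(R)=3; free=3−3=0
SNF(R) diag = [4, 12, 24] → torsion [4, 12, 24]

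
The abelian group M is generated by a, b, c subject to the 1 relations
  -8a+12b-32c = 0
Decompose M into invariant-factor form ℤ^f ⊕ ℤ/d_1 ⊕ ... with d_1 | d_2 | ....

rank_ℚ(R)=1; free=3−1=2
SNF(R) diag = [4] → torsion [4]

Answer: M ≅ ℤ^2 ⊕ ℤ/4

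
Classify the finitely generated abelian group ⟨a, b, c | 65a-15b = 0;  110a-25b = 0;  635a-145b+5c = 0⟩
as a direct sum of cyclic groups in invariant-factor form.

rank_ℚ(R)=3; free=3−3=0
SNF(R) diag = [5, 5, 5] → torsion [5, 5, 5]

Answer: M ≅ ℤ/5 ⊕ ℤ/5 ⊕ ℤ/5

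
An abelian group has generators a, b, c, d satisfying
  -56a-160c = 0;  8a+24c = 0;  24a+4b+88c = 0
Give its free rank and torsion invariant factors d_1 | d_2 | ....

rank_ℚ(R)=3; free=4−3=1
SNF(R) diag = [4, 8, 8] → torsion [4, 8, 8]

Answer: M ≅ ℤ^1 ⊕ ℤ/4 ⊕ ℤ/8 ⊕ ℤ/8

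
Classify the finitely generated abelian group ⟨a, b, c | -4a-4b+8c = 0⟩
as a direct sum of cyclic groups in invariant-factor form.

rank_ℚ(R)=1; free=3−1=2
SNF(R) diag = [4] → torsion [4]

Answer: M ≅ ℤ^2 ⊕ ℤ/4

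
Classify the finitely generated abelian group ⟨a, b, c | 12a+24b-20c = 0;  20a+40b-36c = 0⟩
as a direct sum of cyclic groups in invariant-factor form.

Answer: M ≅ ℤ^1 ⊕ ℤ/4 ⊕ ℤ/8

Derivation:
rank_ℚ(R)=2; free=3−2=1
SNF(R) diag = [4, 8] → torsion [4, 8]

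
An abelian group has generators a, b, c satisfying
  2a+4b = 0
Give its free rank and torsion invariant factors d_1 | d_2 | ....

rank_ℚ(R)=1; free=3−1=2
SNF(R) diag = [2] → torsion [2]

Answer: M ≅ ℤ^2 ⊕ ℤ/2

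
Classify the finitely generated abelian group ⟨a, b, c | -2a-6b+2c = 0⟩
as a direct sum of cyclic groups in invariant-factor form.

rank_ℚ(R)=1; free=3−1=2
SNF(R) diag = [2] → torsion [2]

Answer: M ≅ ℤ^2 ⊕ ℤ/2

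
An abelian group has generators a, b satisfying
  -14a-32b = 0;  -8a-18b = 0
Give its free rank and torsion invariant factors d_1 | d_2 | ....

Answer: M ≅ ℤ/2 ⊕ ℤ/2

Derivation:
rank_ℚ(R)=2; free=2−2=0
SNF(R) diag = [2, 2] → torsion [2, 2]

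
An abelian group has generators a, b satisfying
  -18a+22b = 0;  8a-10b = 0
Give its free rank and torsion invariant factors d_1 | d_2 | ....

rank_ℚ(R)=2; free=2−2=0
SNF(R) diag = [2, 2] → torsion [2, 2]

Answer: M ≅ ℤ/2 ⊕ ℤ/2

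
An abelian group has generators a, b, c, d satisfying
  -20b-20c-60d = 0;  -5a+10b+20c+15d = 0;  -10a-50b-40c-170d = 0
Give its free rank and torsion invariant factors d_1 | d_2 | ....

rank_ℚ(R)=3; free=4−3=1
SNF(R) diag = [5, 10, 20] → torsion [5, 10, 20]

Answer: M ≅ ℤ^1 ⊕ ℤ/5 ⊕ ℤ/10 ⊕ ℤ/20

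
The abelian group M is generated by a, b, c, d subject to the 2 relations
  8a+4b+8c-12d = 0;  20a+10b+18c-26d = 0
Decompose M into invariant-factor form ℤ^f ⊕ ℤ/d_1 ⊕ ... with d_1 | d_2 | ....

rank_ℚ(R)=2; free=4−2=2
SNF(R) diag = [2, 4] → torsion [2, 4]

Answer: M ≅ ℤ^2 ⊕ ℤ/2 ⊕ ℤ/4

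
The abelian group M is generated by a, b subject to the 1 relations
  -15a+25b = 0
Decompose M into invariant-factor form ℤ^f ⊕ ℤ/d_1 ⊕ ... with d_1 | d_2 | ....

rank_ℚ(R)=1; free=2−1=1
SNF(R) diag = [5] → torsion [5]

Answer: M ≅ ℤ^1 ⊕ ℤ/5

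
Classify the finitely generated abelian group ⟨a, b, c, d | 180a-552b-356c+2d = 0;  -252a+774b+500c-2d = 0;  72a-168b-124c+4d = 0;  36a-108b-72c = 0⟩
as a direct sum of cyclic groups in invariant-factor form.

Answer: M ≅ ℤ/2 ⊕ ℤ/6 ⊕ ℤ/12 ⊕ ℤ/36

Derivation:
rank_ℚ(R)=4; free=4−4=0
SNF(R) diag = [2, 6, 12, 36] → torsion [2, 6, 12, 36]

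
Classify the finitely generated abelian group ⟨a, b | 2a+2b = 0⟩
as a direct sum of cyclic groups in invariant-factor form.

Answer: M ≅ ℤ^1 ⊕ ℤ/2

Derivation:
rank_ℚ(R)=1; free=2−1=1
SNF(R) diag = [2] → torsion [2]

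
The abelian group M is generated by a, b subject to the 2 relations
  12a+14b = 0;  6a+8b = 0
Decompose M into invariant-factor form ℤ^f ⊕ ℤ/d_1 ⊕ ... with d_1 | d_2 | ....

rank_ℚ(R)=2; free=2−2=0
SNF(R) diag = [2, 6] → torsion [2, 6]

Answer: M ≅ ℤ/2 ⊕ ℤ/6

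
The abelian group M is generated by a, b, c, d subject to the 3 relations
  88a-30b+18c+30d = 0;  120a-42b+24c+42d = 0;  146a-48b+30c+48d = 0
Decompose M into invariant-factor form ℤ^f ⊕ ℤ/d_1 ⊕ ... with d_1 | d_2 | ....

rank_ℚ(R)=3; free=4−3=1
SNF(R) diag = [2, 6, 6] → torsion [2, 6, 6]

Answer: M ≅ ℤ^1 ⊕ ℤ/2 ⊕ ℤ/6 ⊕ ℤ/6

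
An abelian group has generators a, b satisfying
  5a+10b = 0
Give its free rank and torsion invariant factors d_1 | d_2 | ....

Answer: M ≅ ℤ^1 ⊕ ℤ/5

Derivation:
rank_ℚ(R)=1; free=2−1=1
SNF(R) diag = [5] → torsion [5]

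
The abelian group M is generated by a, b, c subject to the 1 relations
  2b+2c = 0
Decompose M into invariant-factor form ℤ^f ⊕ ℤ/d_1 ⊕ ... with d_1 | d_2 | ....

rank_ℚ(R)=1; free=3−1=2
SNF(R) diag = [2] → torsion [2]

Answer: M ≅ ℤ^2 ⊕ ℤ/2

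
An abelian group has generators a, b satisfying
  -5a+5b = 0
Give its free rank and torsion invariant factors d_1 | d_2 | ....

Answer: M ≅ ℤ^1 ⊕ ℤ/5

Derivation:
rank_ℚ(R)=1; free=2−1=1
SNF(R) diag = [5] → torsion [5]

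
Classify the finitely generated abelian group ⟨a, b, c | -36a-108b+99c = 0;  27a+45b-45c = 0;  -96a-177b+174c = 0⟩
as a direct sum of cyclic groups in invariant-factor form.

rank_ℚ(R)=3; free=3−3=0
SNF(R) diag = [3, 9, 9] → torsion [3, 9, 9]

Answer: M ≅ ℤ/3 ⊕ ℤ/9 ⊕ ℤ/9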